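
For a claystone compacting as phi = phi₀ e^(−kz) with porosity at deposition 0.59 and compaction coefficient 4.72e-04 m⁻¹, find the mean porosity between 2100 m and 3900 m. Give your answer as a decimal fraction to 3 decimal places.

Working in km (1 km = 1000 m; k in km⁻¹ = k in m⁻¹ × 1000):
⟨phi⟩ = (1/(z₂−z₁)) ∫ phi₀ e^(−kz) dz = phi₀·(e^(−k·z₁) − e^(−k·z₂)) / (k·(z₂−z₁))
e^(−0.472×2.1) = 0.3711; e^(−0.472×3.9) = 0.1587
⟨phi⟩ = 0.59 × (0.3711 − 0.1587) / (0.472 × 1.8) = 0.59 × 0.2500 = 0.1475

0.148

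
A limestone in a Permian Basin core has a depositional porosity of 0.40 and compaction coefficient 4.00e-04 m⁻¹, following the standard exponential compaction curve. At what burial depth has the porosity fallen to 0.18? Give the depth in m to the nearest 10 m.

Working in km (1 km = 1000 m; k in km⁻¹ = k in m⁻¹ × 1000):
Invert Athy's law: Z = ln(n₀/n) / k
Z = ln(0.4/0.18) / 0.4 = ln(2.222) / 0.4 = 0.7985 / 0.4 = 1.996 km

2000 m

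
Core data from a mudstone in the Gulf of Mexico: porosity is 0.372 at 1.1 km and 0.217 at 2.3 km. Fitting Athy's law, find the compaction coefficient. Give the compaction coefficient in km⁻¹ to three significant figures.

0.449 km⁻¹

Athy: n(Z) = n₀ e^(−kZ) ⇒ n₁/n₂ = e^{k(Z₂−Z₁)} ⇒ k = ln(n₁/n₂)/(Z₂−Z₁)
k = ln(0.372/0.217) / (2.3 − 1.1) = ln(1.714) / 1.2 = 0.5390 / 1.2 = 0.4492 km⁻¹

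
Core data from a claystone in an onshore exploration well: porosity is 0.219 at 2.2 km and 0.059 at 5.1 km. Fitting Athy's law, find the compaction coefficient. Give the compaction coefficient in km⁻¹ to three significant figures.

0.452 km⁻¹

Athy: φ(d) = φ₀ e^(−kd) ⇒ φ₁/φ₂ = e^{k(d₂−d₁)} ⇒ k = ln(φ₁/φ₂)/(d₂−d₁)
k = ln(0.219/0.059) / (5.1 − 2.2) = ln(3.712) / 2.9 = 1.3115 / 2.9 = 0.4523 km⁻¹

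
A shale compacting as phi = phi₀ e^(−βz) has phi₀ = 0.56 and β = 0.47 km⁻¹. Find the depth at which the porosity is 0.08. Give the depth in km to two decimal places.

4.14 km

Invert Athy's law: z = ln(phi₀/phi) / β
z = ln(0.56/0.08) / 0.47 = ln(7) / 0.47 = 1.9459 / 0.47 = 4.140 km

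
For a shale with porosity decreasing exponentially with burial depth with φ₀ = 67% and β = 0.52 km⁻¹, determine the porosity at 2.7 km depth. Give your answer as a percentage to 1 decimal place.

16.5%

φ = φ₀·exp(−β·z) = 0.67 × exp(−0.52 × 2.7) = 0.67 × exp(−1.404)
  = 0.67 × 0.2456 = 0.1646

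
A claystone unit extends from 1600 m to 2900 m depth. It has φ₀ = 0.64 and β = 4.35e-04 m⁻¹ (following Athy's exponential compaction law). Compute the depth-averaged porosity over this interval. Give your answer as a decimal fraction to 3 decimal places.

Working in km (1 km = 1000 m; β in km⁻¹ = β in m⁻¹ × 1000):
⟨φ⟩ = (1/(Z₂−Z₁)) ∫ φ₀ e^(−βZ) dZ = φ₀·(e^(−β·Z₁) − e^(−β·Z₂)) / (β·(Z₂−Z₁))
e^(−0.435×1.6) = 0.4986; e^(−0.435×2.9) = 0.2832
⟨φ⟩ = 0.64 × (0.4986 − 0.2832) / (0.435 × 1.3) = 0.64 × 0.3808 = 0.2437

0.244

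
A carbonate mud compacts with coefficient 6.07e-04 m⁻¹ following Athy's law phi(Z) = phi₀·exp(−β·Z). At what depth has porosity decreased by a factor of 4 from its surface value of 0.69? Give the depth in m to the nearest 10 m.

2280 m

Working in km (1 km = 1000 m; β in km⁻¹ = β in m⁻¹ × 1000):
phi/phi₀ = 1/4 ⇒ exp(−β·Z) = 1/4 ⇒ Z = ln(4) / β
Z = 1.3863 / 0.607 = 2.284 km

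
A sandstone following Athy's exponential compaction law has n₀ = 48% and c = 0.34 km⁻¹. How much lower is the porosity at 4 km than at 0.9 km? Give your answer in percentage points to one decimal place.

n(0.9) = 0.48·e^(−0.34×0.9) = 0.3535
n(4) = 0.48·e^(−0.34×4) = 0.1232
Δn = 0.3535 − 0.1232 = 0.2303

23.0 percentage points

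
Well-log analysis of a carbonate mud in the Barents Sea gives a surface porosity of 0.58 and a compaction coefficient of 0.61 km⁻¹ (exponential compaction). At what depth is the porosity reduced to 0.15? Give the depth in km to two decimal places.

Invert Athy's law: z = ln(phi₀/phi) / c
z = ln(0.58/0.15) / 0.61 = ln(3.867) / 0.61 = 1.3524 / 0.61 = 2.217 km

2.22 km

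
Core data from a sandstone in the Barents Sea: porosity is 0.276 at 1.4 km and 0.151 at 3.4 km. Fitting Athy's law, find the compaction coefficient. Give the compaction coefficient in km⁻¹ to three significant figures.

Athy: φ(d) = φ₀ e^(−βd) ⇒ φ₁/φ₂ = e^{β(d₂−d₁)} ⇒ β = ln(φ₁/φ₂)/(d₂−d₁)
β = ln(0.276/0.151) / (3.4 − 1.4) = ln(1.828) / 2 = 0.6031 / 2 = 0.3016 km⁻¹

0.302 km⁻¹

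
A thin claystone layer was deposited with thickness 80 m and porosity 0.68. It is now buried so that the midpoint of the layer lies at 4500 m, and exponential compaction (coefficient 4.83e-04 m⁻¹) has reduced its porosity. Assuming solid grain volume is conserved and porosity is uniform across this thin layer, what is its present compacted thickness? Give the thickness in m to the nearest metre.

28 m

Working in km (1 km = 1000 m; β in km⁻¹ = β in m⁻¹ × 1000):
Porosity at 4.5 km: phi = 0.68·exp(−0.483×4.5) = 0.0774
Solid-volume conservation: h(1−phi) = h₀(1−phi₀) ⇒ h = h₀·(1−phi₀)/(1−phi)
h = 0.08 × (1 − 0.68)/(1 − 0.0774) = 0.08 × 0.3468 = 0.0277 km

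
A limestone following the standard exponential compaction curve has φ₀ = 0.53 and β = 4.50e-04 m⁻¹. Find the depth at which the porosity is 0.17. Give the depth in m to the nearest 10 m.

2530 m

Working in km (1 km = 1000 m; β in km⁻¹ = β in m⁻¹ × 1000):
Invert Athy's law: Z = ln(φ₀/φ) / β
Z = ln(0.53/0.17) / 0.45 = ln(3.118) / 0.45 = 1.1371 / 0.45 = 2.527 km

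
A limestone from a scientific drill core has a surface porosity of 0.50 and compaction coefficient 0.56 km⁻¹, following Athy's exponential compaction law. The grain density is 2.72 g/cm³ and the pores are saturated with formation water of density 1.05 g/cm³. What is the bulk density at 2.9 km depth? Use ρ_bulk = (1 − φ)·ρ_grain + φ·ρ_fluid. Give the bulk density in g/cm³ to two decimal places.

2.56 g/cm³

Porosity at depth: φ = 0.5·exp(−0.56×2.9) = 0.5×0.1971 = 0.0986
Bulk density: ρ_b = (1−φ)ρ_g + φ·ρ_f = 0.9014×2.72 + 0.0986×1.05
       = 2.452 + 0.103 = 2.555 g/cm³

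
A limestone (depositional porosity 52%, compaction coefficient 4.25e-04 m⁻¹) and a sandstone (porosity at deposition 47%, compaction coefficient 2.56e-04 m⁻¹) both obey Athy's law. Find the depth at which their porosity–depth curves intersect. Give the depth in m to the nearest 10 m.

600 m

Working in km (1 km = 1000 m; c in km⁻¹ = c in m⁻¹ × 1000):
Set n₀ₐ e^(−cₐz) = n₀ᵦ e^(−cᵦz) ⇒ ln(n₀ₐ/n₀ᵦ) = (cₐ − cᵦ)·z
z = ln(0.52/0.47) / (0.425 − 0.256) = 0.1011 / 0.169 = 0.598 km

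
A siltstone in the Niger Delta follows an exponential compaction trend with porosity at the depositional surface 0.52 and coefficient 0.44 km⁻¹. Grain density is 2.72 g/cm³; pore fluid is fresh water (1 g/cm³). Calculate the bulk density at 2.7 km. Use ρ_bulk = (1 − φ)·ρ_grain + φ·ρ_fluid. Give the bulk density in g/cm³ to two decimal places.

2.45 g/cm³

Porosity at depth: φ = 0.52·exp(−0.44×2.7) = 0.52×0.3048 = 0.1585
Bulk density: ρ_b = (1−φ)ρ_g + φ·ρ_f = 0.8415×2.72 + 0.1585×1
       = 2.289 + 0.159 = 2.447 g/cm³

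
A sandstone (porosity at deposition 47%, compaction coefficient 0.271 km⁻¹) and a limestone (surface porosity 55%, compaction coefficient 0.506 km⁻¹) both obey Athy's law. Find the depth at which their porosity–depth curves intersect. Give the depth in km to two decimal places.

0.67 km

Set phi₀ₐ e^(−βₐd) = phi₀ᵦ e^(−βᵦd) ⇒ ln(phi₀ₐ/phi₀ᵦ) = (βₐ − βᵦ)·d
d = ln(0.47/0.55) / (0.271 − 0.506) = -0.1572 / -0.235 = 0.669 km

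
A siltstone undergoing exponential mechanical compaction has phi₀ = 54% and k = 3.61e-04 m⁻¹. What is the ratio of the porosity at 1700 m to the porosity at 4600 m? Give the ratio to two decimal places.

Working in km (1 km = 1000 m; k in km⁻¹ = k in m⁻¹ × 1000):
phi(z₁)/phi(z₂) = e^(−k·z₁)/e^(−k·z₂) = e^{k(z₂−z₁)}
= exp(0.361 × 2.9) = exp(1.047) = 2.8488

2.85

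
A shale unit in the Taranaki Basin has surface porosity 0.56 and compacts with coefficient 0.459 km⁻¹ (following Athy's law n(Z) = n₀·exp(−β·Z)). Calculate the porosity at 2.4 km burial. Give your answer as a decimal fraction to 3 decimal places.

0.186

n = n₀·exp(−β·Z) = 0.56 × exp(−0.459 × 2.4) = 0.56 × exp(−1.102)
  = 0.56 × 0.3323 = 0.1861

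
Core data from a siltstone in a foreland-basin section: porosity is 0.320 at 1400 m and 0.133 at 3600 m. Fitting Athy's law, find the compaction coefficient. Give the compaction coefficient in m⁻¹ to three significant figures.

Working in km (1 km = 1000 m; β in km⁻¹ = β in m⁻¹ × 1000):
Athy: phi(Z) = phi₀ e^(−βZ) ⇒ phi₁/phi₂ = e^{β(Z₂−Z₁)} ⇒ β = ln(phi₁/phi₂)/(Z₂−Z₁)
β = ln(0.32/0.133) / (3.6 − 1.4) = ln(2.406) / 2.2 = 0.8780 / 2.2 = 0.3991 km⁻¹

0.000399 m⁻¹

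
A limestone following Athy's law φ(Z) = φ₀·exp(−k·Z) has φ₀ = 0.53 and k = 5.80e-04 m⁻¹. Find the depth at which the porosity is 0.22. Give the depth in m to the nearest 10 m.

1520 m

Working in km (1 km = 1000 m; k in km⁻¹ = k in m⁻¹ × 1000):
Invert Athy's law: Z = ln(φ₀/φ) / k
Z = ln(0.53/0.22) / 0.58 = ln(2.409) / 0.58 = 0.8792 / 0.58 = 1.516 km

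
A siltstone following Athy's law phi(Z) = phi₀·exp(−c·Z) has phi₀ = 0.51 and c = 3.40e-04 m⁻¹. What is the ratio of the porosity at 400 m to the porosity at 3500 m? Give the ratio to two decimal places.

2.87

Working in km (1 km = 1000 m; c in km⁻¹ = c in m⁻¹ × 1000):
phi(Z₁)/phi(Z₂) = e^(−c·Z₁)/e^(−c·Z₂) = e^{c(Z₂−Z₁)}
= exp(0.34 × 3.1) = exp(1.054) = 2.8691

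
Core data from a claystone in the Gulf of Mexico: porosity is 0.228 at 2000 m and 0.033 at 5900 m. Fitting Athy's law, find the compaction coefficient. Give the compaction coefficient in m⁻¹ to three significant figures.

0.000496 m⁻¹

Working in km (1 km = 1000 m; c in km⁻¹ = c in m⁻¹ × 1000):
Athy: phi(Z) = phi₀ e^(−cZ) ⇒ phi₁/phi₂ = e^{c(Z₂−Z₁)} ⇒ c = ln(phi₁/phi₂)/(Z₂−Z₁)
c = ln(0.228/0.033) / (5.9 − 2) = ln(6.909) / 3.9 = 1.9328 / 3.9 = 0.4956 km⁻¹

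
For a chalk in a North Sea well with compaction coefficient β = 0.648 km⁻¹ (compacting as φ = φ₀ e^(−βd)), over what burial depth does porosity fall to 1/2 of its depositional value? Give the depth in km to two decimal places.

φ/φ₀ = 1/2 ⇒ exp(−β·d) = 1/2 ⇒ d = ln(2) / β
d = 0.6931 / 0.648 = 1.070 km

1.07 km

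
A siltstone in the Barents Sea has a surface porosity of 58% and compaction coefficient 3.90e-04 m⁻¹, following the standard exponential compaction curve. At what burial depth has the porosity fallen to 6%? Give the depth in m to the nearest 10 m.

Working in km (1 km = 1000 m; k in km⁻¹ = k in m⁻¹ × 1000):
Invert Athy's law: d = ln(φ₀/φ) / k
d = ln(0.58/0.06) / 0.39 = ln(9.667) / 0.39 = 2.2687 / 0.39 = 5.817 km

5820 m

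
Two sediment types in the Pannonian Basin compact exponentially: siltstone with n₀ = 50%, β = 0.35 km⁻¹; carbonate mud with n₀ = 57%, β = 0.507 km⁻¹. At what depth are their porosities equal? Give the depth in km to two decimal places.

Set n₀ₐ e^(−βₐz) = n₀ᵦ e^(−βᵦz) ⇒ ln(n₀ₐ/n₀ᵦ) = (βₐ − βᵦ)·z
z = ln(0.5/0.57) / (0.35 − 0.507) = -0.1310 / -0.157 = 0.835 km

0.83 km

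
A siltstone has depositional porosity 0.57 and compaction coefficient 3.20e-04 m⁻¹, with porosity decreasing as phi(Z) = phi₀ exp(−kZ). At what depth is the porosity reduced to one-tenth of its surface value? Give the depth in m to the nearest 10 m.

Working in km (1 km = 1000 m; k in km⁻¹ = k in m⁻¹ × 1000):
phi/phi₀ = 1/10 ⇒ exp(−k·Z) = 1/10 ⇒ Z = ln(10) / k
Z = 2.3026 / 0.32 = 7.196 km

7200 m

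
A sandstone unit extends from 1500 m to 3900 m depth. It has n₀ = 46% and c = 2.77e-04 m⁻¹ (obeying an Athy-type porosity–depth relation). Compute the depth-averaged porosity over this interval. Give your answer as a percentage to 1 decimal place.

22.2%

Working in km (1 km = 1000 m; c in km⁻¹ = c in m⁻¹ × 1000):
⟨n⟩ = (1/(Z₂−Z₁)) ∫ n₀ e^(−cZ) dZ = n₀·(e^(−c·Z₁) − e^(−c·Z₂)) / (c·(Z₂−Z₁))
e^(−0.277×1.5) = 0.6600; e^(−0.277×3.9) = 0.3395
⟨n⟩ = 0.46 × (0.6600 − 0.3395) / (0.277 × 2.4) = 0.46 × 0.4821 = 0.2218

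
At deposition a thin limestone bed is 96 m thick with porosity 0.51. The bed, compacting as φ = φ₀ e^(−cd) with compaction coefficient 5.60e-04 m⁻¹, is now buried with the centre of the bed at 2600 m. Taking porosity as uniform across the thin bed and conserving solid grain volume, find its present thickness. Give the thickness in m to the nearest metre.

Working in km (1 km = 1000 m; c in km⁻¹ = c in m⁻¹ × 1000):
Porosity at 2.6 km: φ = 0.51·exp(−0.56×2.6) = 0.1189
Solid-volume conservation: h(1−φ) = h₀(1−φ₀) ⇒ h = h₀·(1−φ₀)/(1−φ)
h = 0.096 × (1 − 0.51)/(1 − 0.1189) = 0.096 × 0.5561 = 0.0534 km

53 m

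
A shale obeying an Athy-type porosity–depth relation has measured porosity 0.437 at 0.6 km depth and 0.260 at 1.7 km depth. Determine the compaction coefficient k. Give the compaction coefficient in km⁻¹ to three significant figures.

0.472 km⁻¹

Athy: phi(d) = phi₀ e^(−kd) ⇒ phi₁/phi₂ = e^{k(d₂−d₁)} ⇒ k = ln(phi₁/phi₂)/(d₂−d₁)
k = ln(0.437/0.26) / (1.7 − 0.6) = ln(1.681) / 1.1 = 0.5193 / 1.1 = 0.472 km⁻¹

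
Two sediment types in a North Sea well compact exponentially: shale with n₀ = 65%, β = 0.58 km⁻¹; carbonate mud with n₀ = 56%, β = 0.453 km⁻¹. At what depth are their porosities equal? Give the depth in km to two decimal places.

Set n₀ₐ e^(−βₐZ) = n₀ᵦ e^(−βᵦZ) ⇒ ln(n₀ₐ/n₀ᵦ) = (βₐ − βᵦ)·Z
Z = ln(0.65/0.56) / (0.58 − 0.453) = 0.1490 / 0.127 = 1.174 km

1.17 km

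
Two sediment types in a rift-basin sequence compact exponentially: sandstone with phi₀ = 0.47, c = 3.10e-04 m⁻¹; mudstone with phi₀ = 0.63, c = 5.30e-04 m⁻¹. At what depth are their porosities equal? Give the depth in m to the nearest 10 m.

1330 m

Working in km (1 km = 1000 m; c in km⁻¹ = c in m⁻¹ × 1000):
Set phi₀ₐ e^(−cₐz) = phi₀ᵦ e^(−cᵦz) ⇒ ln(phi₀ₐ/phi₀ᵦ) = (cₐ − cᵦ)·z
z = ln(0.47/0.63) / (0.31 − 0.53) = -0.2930 / -0.22 = 1.332 km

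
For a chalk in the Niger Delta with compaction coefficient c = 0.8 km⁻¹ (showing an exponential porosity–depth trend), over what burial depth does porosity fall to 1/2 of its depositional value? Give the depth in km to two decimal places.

n/n₀ = 1/2 ⇒ exp(−c·d) = 1/2 ⇒ d = ln(2) / c
d = 0.6931 / 0.8 = 0.866 km

0.87 km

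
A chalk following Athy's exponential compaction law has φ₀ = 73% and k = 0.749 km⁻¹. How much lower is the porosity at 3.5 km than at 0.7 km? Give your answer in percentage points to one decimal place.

37.9 percentage points

φ(0.7) = 0.73·e^(−0.749×0.7) = 0.4321
φ(3.5) = 0.73·e^(−0.749×3.5) = 0.0531
Δφ = 0.4321 − 0.0531 = 0.3791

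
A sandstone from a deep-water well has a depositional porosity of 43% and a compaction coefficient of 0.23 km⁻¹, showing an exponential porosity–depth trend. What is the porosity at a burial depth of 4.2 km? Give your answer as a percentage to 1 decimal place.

n = n₀·exp(−k·Z) = 0.43 × exp(−0.23 × 4.2) = 0.43 × exp(−0.966)
  = 0.43 × 0.3806 = 0.1637

16.4%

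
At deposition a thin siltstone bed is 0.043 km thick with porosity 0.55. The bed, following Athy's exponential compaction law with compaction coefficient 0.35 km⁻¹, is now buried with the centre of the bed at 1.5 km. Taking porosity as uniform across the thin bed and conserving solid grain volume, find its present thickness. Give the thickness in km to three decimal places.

0.029 km

Porosity at 1.5 km: phi = 0.55·exp(−0.35×1.5) = 0.3254
Solid-volume conservation: h(1−phi) = h₀(1−phi₀) ⇒ h = h₀·(1−phi₀)/(1−phi)
h = 0.043 × (1 − 0.55)/(1 − 0.3254) = 0.043 × 0.6670 = 0.0287 km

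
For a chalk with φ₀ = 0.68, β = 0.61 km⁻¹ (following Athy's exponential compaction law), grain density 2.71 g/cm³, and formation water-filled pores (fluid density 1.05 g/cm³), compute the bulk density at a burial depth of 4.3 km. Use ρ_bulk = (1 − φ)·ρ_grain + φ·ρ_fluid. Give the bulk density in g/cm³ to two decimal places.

Porosity at depth: φ = 0.68·exp(−0.61×4.3) = 0.68×0.0726 = 0.0494
Bulk density: ρ_b = (1−φ)ρ_g + φ·ρ_f = 0.9506×2.71 + 0.0494×1.05
       = 2.576 + 0.052 = 2.628 g/cm³

2.63 g/cm³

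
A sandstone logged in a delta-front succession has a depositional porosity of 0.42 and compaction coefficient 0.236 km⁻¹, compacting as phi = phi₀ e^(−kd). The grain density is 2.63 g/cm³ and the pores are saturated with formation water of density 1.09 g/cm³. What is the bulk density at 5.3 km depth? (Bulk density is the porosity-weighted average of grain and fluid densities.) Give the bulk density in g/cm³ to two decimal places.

Porosity at depth: phi = 0.42·exp(−0.236×5.3) = 0.42×0.2863 = 0.1202
Bulk density: ρ_b = (1−phi)ρ_g + phi·ρ_f = 0.8798×2.63 + 0.1202×1.09
       = 2.314 + 0.131 = 2.445 g/cm³

2.44 g/cm³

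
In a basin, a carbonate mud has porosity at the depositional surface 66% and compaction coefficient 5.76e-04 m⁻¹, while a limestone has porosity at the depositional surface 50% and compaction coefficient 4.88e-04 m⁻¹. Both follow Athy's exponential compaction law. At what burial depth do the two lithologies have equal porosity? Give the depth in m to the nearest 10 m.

Working in km (1 km = 1000 m; c in km⁻¹ = c in m⁻¹ × 1000):
Set phi₀ₐ e^(−cₐZ) = phi₀ᵦ e^(−cᵦZ) ⇒ ln(phi₀ₐ/phi₀ᵦ) = (cₐ − cᵦ)·Z
Z = ln(0.66/0.5) / (0.576 − 0.488) = 0.2776 / 0.088 = 3.155 km

3150 m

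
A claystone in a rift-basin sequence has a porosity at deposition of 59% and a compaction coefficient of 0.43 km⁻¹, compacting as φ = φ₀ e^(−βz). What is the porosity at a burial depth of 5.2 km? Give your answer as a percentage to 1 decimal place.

φ = φ₀·exp(−β·z) = 0.59 × exp(−0.43 × 5.2) = 0.59 × exp(−2.236)
  = 0.59 × 0.1069 = 0.0631

6.3%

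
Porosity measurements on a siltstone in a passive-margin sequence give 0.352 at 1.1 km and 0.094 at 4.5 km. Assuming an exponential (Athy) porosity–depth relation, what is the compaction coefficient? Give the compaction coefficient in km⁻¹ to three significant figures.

0.388 km⁻¹

Athy: n(d) = n₀ e^(−βd) ⇒ n₁/n₂ = e^{β(d₂−d₁)} ⇒ β = ln(n₁/n₂)/(d₂−d₁)
β = ln(0.352/0.094) / (4.5 − 1.1) = ln(3.745) / 3.4 = 1.3203 / 3.4 = 0.3883 km⁻¹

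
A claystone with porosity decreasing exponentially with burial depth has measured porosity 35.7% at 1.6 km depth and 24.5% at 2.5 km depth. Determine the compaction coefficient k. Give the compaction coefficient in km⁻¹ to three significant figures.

0.418 km⁻¹

Athy: φ(d) = φ₀ e^(−kd) ⇒ φ₁/φ₂ = e^{k(d₂−d₁)} ⇒ k = ln(φ₁/φ₂)/(d₂−d₁)
k = ln(0.357/0.245) / (2.5 − 1.6) = ln(1.457) / 0.9 = 0.3765 / 0.9 = 0.4183 km⁻¹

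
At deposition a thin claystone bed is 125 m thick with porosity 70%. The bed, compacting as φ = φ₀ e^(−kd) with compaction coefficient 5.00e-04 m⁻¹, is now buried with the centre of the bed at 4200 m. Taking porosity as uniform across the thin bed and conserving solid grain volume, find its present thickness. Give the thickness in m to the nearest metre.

Working in km (1 km = 1000 m; k in km⁻¹ = k in m⁻¹ × 1000):
Porosity at 4.2 km: φ = 0.7·exp(−0.5×4.2) = 0.0857
Solid-volume conservation: h(1−φ) = h₀(1−φ₀) ⇒ h = h₀·(1−φ₀)/(1−φ)
h = 0.125 × (1 − 0.7)/(1 − 0.0857) = 0.125 × 0.3281 = 0.0410 km

41 m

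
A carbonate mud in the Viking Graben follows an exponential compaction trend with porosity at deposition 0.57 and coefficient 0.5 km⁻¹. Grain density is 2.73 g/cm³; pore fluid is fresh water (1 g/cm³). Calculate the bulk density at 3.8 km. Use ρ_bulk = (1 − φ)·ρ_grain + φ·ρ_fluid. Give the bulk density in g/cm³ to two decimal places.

Porosity at depth: n = 0.57·exp(−0.5×3.8) = 0.57×0.1496 = 0.0853
Bulk density: ρ_b = (1−n)ρ_g + n·ρ_f = 0.9147×2.73 + 0.0853×1
       = 2.497 + 0.085 = 2.583 g/cm³

2.58 g/cm³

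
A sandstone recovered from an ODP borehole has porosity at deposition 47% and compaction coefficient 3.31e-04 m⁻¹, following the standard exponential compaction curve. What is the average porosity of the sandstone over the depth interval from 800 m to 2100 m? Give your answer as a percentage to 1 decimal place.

29.3%

Working in km (1 km = 1000 m; k in km⁻¹ = k in m⁻¹ × 1000):
⟨n⟩ = (1/(z₂−z₁)) ∫ n₀ e^(−kz) dz = n₀·(e^(−k·z₁) − e^(−k·z₂)) / (k·(z₂−z₁))
e^(−0.331×0.8) = 0.7674; e^(−0.331×2.1) = 0.4990
⟨n⟩ = 0.47 × (0.7674 − 0.4990) / (0.331 × 1.3) = 0.47 × 0.6236 = 0.2931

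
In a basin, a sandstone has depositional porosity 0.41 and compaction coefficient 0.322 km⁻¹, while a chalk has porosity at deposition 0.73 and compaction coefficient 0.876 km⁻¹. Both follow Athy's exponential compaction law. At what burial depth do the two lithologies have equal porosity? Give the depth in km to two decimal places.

Set n₀ₐ e^(−kₐd) = n₀ᵦ e^(−kᵦd) ⇒ ln(n₀ₐ/n₀ᵦ) = (kₐ − kᵦ)·d
d = ln(0.41/0.73) / (0.322 − 0.876) = -0.5769 / -0.554 = 1.041 km

1.04 km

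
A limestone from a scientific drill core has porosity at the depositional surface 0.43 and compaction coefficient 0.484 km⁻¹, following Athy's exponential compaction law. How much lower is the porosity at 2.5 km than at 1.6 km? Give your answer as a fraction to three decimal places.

phi(1.6) = 0.43·e^(−0.484×1.6) = 0.1982
phi(2.5) = 0.43·e^(−0.484×2.5) = 0.1282
Δphi = 0.1982 − 0.1282 = 0.0700

0.070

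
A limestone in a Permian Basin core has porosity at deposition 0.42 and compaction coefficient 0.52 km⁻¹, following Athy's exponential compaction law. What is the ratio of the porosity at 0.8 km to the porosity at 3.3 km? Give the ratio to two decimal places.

phi(d₁)/phi(d₂) = e^(−c·d₁)/e^(−c·d₂) = e^{c(d₂−d₁)}
= exp(0.52 × 2.5) = exp(1.3) = 3.6693

3.67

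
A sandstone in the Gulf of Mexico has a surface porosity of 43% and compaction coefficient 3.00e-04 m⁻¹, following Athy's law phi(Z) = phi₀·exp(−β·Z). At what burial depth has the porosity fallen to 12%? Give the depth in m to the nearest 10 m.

Working in km (1 km = 1000 m; β in km⁻¹ = β in m⁻¹ × 1000):
Invert Athy's law: Z = ln(phi₀/phi) / β
Z = ln(0.43/0.12) / 0.3 = ln(3.583) / 0.3 = 1.2763 / 0.3 = 4.254 km

4250 m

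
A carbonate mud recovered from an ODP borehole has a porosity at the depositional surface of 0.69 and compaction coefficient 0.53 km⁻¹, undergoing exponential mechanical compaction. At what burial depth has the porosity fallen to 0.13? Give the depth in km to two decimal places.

Invert Athy's law: d = ln(phi₀/phi) / β
d = ln(0.69/0.13) / 0.53 = ln(5.308) / 0.53 = 1.6692 / 0.53 = 3.149 km

3.15 km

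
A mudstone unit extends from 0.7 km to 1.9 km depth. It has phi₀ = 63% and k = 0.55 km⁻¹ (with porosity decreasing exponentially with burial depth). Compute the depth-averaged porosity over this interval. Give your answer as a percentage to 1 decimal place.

⟨phi⟩ = (1/(Z₂−Z₁)) ∫ phi₀ e^(−kZ) dZ = phi₀·(e^(−k·Z₁) − e^(−k·Z₂)) / (k·(Z₂−Z₁))
e^(−0.55×0.7) = 0.6805; e^(−0.55×1.9) = 0.3517
⟨phi⟩ = 0.63 × (0.6805 − 0.3517) / (0.55 × 1.2) = 0.63 × 0.4981 = 0.3138

31.4%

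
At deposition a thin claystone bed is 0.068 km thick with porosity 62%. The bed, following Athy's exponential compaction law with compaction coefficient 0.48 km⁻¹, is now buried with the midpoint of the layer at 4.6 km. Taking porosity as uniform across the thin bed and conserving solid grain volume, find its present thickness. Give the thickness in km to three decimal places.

Porosity at 4.6 km: phi = 0.62·exp(−0.48×4.6) = 0.0682
Solid-volume conservation: h(1−phi) = h₀(1−phi₀) ⇒ h = h₀·(1−phi₀)/(1−phi)
h = 0.068 × (1 − 0.62)/(1 − 0.0682) = 0.068 × 0.4078 = 0.0277 km

0.028 km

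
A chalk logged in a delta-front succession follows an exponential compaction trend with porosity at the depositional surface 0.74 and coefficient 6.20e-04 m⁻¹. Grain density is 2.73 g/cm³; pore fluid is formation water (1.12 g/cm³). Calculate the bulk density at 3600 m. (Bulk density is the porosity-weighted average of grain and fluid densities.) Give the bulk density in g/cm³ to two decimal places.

2.60 g/cm³

Working in km (1 km = 1000 m; k in km⁻¹ = k in m⁻¹ × 1000):
Porosity at depth: φ = 0.74·exp(−0.62×3.6) = 0.74×0.1073 = 0.0794
Bulk density: ρ_b = (1−φ)ρ_g + φ·ρ_f = 0.9206×2.73 + 0.0794×1.12
       = 2.513 + 0.089 = 2.602 g/cm³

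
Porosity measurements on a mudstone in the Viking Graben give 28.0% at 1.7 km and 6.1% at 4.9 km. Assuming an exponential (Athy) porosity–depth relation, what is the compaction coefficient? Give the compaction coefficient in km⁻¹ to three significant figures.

0.476 km⁻¹

Athy: φ(Z) = φ₀ e^(−βZ) ⇒ φ₁/φ₂ = e^{β(Z₂−Z₁)} ⇒ β = ln(φ₁/φ₂)/(Z₂−Z₁)
β = ln(0.28/0.061) / (4.9 − 1.7) = ln(4.59) / 3.2 = 1.5239 / 3.2 = 0.4762 km⁻¹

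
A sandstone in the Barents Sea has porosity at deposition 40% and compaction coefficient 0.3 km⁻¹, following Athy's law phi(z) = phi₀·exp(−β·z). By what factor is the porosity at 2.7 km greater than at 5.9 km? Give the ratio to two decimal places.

2.61

phi(z₁)/phi(z₂) = e^(−β·z₁)/e^(−β·z₂) = e^{β(z₂−z₁)}
= exp(0.3 × 3.2) = exp(0.96) = 2.6117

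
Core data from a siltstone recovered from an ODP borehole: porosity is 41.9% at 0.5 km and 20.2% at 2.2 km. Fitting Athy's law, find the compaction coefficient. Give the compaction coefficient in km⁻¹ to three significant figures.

0.429 km⁻¹

Athy: n(d) = n₀ e^(−βd) ⇒ n₁/n₂ = e^{β(d₂−d₁)} ⇒ β = ln(n₁/n₂)/(d₂−d₁)
β = ln(0.419/0.202) / (2.2 − 0.5) = ln(2.074) / 1.7 = 0.7296 / 1.7 = 0.4292 km⁻¹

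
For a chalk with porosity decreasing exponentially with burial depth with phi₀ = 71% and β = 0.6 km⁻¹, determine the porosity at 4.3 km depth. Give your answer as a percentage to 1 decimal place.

phi = phi₀·exp(−β·Z) = 0.71 × exp(−0.6 × 4.3) = 0.71 × exp(−2.58)
  = 0.71 × 0.0758 = 0.0538

5.4%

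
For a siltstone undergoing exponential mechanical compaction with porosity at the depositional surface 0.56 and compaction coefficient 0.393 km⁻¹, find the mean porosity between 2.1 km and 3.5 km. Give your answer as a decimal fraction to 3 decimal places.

⟨n⟩ = (1/(z₂−z₁)) ∫ n₀ e^(−kz) dz = n₀·(e^(−k·z₁) − e^(−k·z₂)) / (k·(z₂−z₁))
e^(−0.393×2.1) = 0.4381; e^(−0.393×3.5) = 0.2527
⟨n⟩ = 0.56 × (0.4381 − 0.2527) / (0.393 × 1.4) = 0.56 × 0.3370 = 0.1887

0.189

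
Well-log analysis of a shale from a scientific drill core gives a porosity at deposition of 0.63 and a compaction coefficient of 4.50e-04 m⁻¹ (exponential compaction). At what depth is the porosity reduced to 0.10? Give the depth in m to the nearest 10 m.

4090 m

Working in km (1 km = 1000 m; k in km⁻¹ = k in m⁻¹ × 1000):
Invert Athy's law: Z = ln(φ₀/φ) / k
Z = ln(0.63/0.1) / 0.45 = ln(6.3) / 0.45 = 1.8405 / 0.45 = 4.090 km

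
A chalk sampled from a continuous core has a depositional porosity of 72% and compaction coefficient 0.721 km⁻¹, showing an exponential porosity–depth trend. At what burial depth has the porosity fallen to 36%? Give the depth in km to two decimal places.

0.96 km

Invert Athy's law: z = ln(phi₀/phi) / k
z = ln(0.72/0.36) / 0.721 = ln(2) / 0.721 = 0.6931 / 0.721 = 0.961 km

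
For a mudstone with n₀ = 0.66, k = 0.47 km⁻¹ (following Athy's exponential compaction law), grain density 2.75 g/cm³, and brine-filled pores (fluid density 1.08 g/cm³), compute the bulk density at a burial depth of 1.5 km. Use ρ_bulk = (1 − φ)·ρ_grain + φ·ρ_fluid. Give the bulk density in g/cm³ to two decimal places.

Porosity at depth: n = 0.66·exp(−0.47×1.5) = 0.66×0.4941 = 0.3261
Bulk density: ρ_b = (1−n)ρ_g + n·ρ_f = 0.6739×2.75 + 0.3261×1.08
       = 1.853 + 0.352 = 2.205 g/cm³

2.21 g/cm³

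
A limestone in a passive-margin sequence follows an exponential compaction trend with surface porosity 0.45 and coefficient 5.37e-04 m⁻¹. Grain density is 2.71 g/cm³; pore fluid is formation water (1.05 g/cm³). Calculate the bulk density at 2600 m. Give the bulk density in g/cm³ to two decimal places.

Working in km (1 km = 1000 m; c in km⁻¹ = c in m⁻¹ × 1000):
Porosity at depth: phi = 0.45·exp(−0.537×2.6) = 0.45×0.2475 = 0.1114
Bulk density: ρ_b = (1−phi)ρ_g + phi·ρ_f = 0.8886×2.71 + 0.1114×1.05
       = 2.408 + 0.117 = 2.525 g/cm³

2.53 g/cm³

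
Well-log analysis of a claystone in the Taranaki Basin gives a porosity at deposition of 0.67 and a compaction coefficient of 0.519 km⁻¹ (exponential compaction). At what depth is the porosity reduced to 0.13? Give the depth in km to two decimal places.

Invert Athy's law: Z = ln(φ₀/φ) / k
Z = ln(0.67/0.13) / 0.519 = ln(5.154) / 0.519 = 1.6397 / 0.519 = 3.159 km

3.16 km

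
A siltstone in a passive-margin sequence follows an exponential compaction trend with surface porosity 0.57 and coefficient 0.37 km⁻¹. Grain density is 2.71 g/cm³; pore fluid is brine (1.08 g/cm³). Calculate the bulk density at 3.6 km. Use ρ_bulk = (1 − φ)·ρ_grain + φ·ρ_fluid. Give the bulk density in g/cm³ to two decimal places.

2.46 g/cm³

Porosity at depth: φ = 0.57·exp(−0.37×3.6) = 0.57×0.2639 = 0.1505
Bulk density: ρ_b = (1−φ)ρ_g + φ·ρ_f = 0.8495×2.71 + 0.1505×1.08
       = 2.302 + 0.162 = 2.465 g/cm³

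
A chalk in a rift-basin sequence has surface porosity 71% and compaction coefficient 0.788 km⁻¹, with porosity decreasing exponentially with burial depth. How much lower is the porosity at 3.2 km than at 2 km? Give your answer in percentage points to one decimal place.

9.0 percentage points

φ(2) = 0.71·e^(−0.788×2) = 0.1468
φ(3.2) = 0.71·e^(−0.788×3.2) = 0.0570
Δφ = 0.1468 − 0.0570 = 0.0898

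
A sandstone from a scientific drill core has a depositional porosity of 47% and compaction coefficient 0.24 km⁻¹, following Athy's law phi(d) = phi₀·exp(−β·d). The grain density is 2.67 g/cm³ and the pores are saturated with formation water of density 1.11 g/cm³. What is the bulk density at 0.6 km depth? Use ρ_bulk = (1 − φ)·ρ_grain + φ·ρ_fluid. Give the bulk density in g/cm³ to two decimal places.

Porosity at depth: phi = 0.47·exp(−0.24×0.6) = 0.47×0.8659 = 0.4070
Bulk density: ρ_b = (1−phi)ρ_g + phi·ρ_f = 0.5930×2.67 + 0.4070×1.11
       = 1.583 + 0.452 = 2.035 g/cm³

2.04 g/cm³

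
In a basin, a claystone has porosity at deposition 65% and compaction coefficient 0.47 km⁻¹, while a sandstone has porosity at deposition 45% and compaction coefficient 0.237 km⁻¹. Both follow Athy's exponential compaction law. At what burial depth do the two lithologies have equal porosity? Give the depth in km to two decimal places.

1.58 km

Set φ₀ₐ e^(−kₐz) = φ₀ᵦ e^(−kᵦz) ⇒ ln(φ₀ₐ/φ₀ᵦ) = (kₐ − kᵦ)·z
z = ln(0.65/0.45) / (0.47 − 0.237) = 0.3677 / 0.233 = 1.578 km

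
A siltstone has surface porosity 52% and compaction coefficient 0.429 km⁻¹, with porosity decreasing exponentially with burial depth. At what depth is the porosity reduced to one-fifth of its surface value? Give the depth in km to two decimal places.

3.75 km

n/n₀ = 1/5 ⇒ exp(−β·d) = 1/5 ⇒ d = ln(5) / β
d = 1.6094 / 0.429 = 3.752 km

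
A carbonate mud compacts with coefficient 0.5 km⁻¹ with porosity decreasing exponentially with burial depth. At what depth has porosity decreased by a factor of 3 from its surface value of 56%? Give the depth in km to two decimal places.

φ/φ₀ = 1/3 ⇒ exp(−β·Z) = 1/3 ⇒ Z = ln(3) / β
Z = 1.0986 / 0.5 = 2.197 km

2.20 km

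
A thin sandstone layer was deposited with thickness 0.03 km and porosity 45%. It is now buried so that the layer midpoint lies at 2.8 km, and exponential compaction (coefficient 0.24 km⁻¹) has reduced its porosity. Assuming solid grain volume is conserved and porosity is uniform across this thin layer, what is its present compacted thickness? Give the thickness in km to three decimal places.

Porosity at 2.8 km: phi = 0.45·exp(−0.24×2.8) = 0.2298
Solid-volume conservation: h(1−phi) = h₀(1−phi₀) ⇒ h = h₀·(1−phi₀)/(1−phi)
h = 0.03 × (1 − 0.45)/(1 − 0.2298) = 0.03 × 0.7141 = 0.0214 km

0.021 km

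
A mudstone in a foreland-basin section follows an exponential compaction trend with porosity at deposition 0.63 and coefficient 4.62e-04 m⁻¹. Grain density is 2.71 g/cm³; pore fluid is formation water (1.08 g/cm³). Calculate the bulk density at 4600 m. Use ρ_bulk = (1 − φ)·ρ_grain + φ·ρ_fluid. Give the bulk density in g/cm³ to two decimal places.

Working in km (1 km = 1000 m; k in km⁻¹ = k in m⁻¹ × 1000):
Porosity at depth: φ = 0.63·exp(−0.462×4.6) = 0.63×0.1194 = 0.0752
Bulk density: ρ_b = (1−φ)ρ_g + φ·ρ_f = 0.9248×2.71 + 0.0752×1.08
       = 2.506 + 0.081 = 2.587 g/cm³

2.59 g/cm³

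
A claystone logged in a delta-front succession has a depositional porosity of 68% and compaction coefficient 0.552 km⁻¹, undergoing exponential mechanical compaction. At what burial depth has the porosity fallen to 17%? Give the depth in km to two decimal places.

2.51 km

Invert Athy's law: d = ln(φ₀/φ) / k
d = ln(0.68/0.17) / 0.552 = ln(4) / 0.552 = 1.3863 / 0.552 = 2.511 km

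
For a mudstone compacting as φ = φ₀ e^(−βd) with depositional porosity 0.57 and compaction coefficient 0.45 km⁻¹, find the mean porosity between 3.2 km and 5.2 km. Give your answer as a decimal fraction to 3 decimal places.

0.089

⟨φ⟩ = (1/(d₂−d₁)) ∫ φ₀ e^(−βd) dd = φ₀·(e^(−β·d₁) − e^(−β·d₂)) / (β·(d₂−d₁))
e^(−0.45×3.2) = 0.2369; e^(−0.45×5.2) = 0.0963
⟨φ⟩ = 0.57 × (0.2369 − 0.0963) / (0.45 × 2) = 0.57 × 0.1562 = 0.0890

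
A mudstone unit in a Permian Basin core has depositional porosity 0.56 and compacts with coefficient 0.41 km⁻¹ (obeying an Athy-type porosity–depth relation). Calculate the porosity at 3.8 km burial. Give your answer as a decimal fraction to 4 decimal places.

0.1179

φ = φ₀·exp(−β·Z) = 0.56 × exp(−0.41 × 3.8) = 0.56 × exp(−1.558)
  = 0.56 × 0.2106 = 0.1179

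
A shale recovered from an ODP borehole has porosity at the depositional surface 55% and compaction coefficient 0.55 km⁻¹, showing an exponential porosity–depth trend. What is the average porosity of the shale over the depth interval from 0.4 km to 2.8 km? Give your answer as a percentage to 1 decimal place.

24.5%

⟨φ⟩ = (1/(d₂−d₁)) ∫ φ₀ e^(−cd) dd = φ₀·(e^(−c·d₁) − e^(−c·d₂)) / (c·(d₂−d₁))
e^(−0.55×0.4) = 0.8025; e^(−0.55×2.8) = 0.2144
⟨φ⟩ = 0.55 × (0.8025 − 0.2144) / (0.55 × 2.4) = 0.55 × 0.4456 = 0.2451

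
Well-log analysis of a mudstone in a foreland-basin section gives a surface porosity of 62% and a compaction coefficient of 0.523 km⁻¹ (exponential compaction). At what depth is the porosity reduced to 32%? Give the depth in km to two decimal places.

Invert Athy's law: d = ln(phi₀/phi) / c
d = ln(0.62/0.32) / 0.523 = ln(1.938) / 0.523 = 0.6614 / 0.523 = 1.265 km

1.26 km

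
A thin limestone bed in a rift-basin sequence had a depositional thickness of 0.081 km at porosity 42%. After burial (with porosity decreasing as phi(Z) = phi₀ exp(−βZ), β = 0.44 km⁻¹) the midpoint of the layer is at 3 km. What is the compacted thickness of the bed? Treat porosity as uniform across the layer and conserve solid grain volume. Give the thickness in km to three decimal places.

0.053 km

Porosity at 3 km: phi = 0.42·exp(−0.44×3) = 0.1122
Solid-volume conservation: h(1−phi) = h₀(1−phi₀) ⇒ h = h₀·(1−phi₀)/(1−phi)
h = 0.081 × (1 − 0.42)/(1 − 0.1122) = 0.081 × 0.6533 = 0.0529 km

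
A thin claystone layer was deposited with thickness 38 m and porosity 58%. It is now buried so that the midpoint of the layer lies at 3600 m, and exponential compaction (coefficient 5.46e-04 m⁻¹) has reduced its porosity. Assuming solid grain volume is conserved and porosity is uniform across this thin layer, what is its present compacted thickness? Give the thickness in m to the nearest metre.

Working in km (1 km = 1000 m; k in km⁻¹ = k in m⁻¹ × 1000):
Porosity at 3.6 km: φ = 0.58·exp(−0.546×3.6) = 0.0812
Solid-volume conservation: h(1−φ) = h₀(1−φ₀) ⇒ h = h₀·(1−φ₀)/(1−φ)
h = 0.038 × (1 − 0.58)/(1 − 0.0812) = 0.038 × 0.4571 = 0.0174 km

17 m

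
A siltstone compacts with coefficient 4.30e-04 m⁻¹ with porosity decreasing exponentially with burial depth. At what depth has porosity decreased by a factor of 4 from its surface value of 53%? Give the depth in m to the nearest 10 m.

Working in km (1 km = 1000 m; c in km⁻¹ = c in m⁻¹ × 1000):
phi/phi₀ = 1/4 ⇒ exp(−c·z) = 1/4 ⇒ z = ln(4) / c
z = 1.3863 / 0.43 = 3.224 km

3220 m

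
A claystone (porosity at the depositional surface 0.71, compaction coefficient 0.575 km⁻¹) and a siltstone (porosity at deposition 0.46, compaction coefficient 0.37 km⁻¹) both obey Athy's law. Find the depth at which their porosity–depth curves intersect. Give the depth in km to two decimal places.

2.12 km

Set phi₀ₐ e^(−βₐz) = phi₀ᵦ e^(−βᵦz) ⇒ ln(phi₀ₐ/phi₀ᵦ) = (βₐ − βᵦ)·z
z = ln(0.71/0.46) / (0.575 − 0.37) = 0.4340 / 0.205 = 2.117 km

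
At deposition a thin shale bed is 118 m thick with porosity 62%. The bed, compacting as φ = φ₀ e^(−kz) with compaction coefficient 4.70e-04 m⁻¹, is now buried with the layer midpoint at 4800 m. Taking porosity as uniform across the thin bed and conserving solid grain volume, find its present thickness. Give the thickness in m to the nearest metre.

Working in km (1 km = 1000 m; k in km⁻¹ = k in m⁻¹ × 1000):
Porosity at 4.8 km: φ = 0.62·exp(−0.47×4.8) = 0.0650
Solid-volume conservation: h(1−φ) = h₀(1−φ₀) ⇒ h = h₀·(1−φ₀)/(1−φ)
h = 0.118 × (1 − 0.62)/(1 − 0.0650) = 0.118 × 0.4064 = 0.0480 km

48 m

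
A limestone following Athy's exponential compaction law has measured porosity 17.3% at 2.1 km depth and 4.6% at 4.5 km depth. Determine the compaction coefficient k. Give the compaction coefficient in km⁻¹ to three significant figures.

0.552 km⁻¹

Athy: phi(d) = phi₀ e^(−kd) ⇒ phi₁/phi₂ = e^{k(d₂−d₁)} ⇒ k = ln(phi₁/phi₂)/(d₂−d₁)
k = ln(0.173/0.046) / (4.5 − 2.1) = ln(3.761) / 2.4 = 1.3247 / 2.4 = 0.5519 km⁻¹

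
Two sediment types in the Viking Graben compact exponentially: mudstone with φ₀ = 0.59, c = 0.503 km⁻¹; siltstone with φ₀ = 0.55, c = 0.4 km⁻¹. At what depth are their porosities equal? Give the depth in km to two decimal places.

0.68 km

Set φ₀ₐ e^(−cₐZ) = φ₀ᵦ e^(−cᵦZ) ⇒ ln(φ₀ₐ/φ₀ᵦ) = (cₐ − cᵦ)·Z
Z = ln(0.59/0.55) / (0.503 − 0.4) = 0.0702 / 0.103 = 0.682 km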